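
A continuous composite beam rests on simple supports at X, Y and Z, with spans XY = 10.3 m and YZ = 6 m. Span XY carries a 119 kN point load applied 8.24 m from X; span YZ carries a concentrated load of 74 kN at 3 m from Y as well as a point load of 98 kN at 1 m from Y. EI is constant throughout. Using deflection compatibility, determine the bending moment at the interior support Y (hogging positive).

Release continuity at Y by inserting a hinge; the redundant is the internal moment M_Y. The primary structure is two simply-supported spans XY and YZ.
Rotations at Y on the released spans (each span's end-slope, ×1/EI):
  span XY: point load 119 at a = 8.24: Pab(L + a)/(6LEI) = 606/EI
  span YZ: point load 74 at a = 3: Pab(L + b)/(6LEI) = 166.5/EI
  span YZ: point load 98 at a = 1: Pab(L + b)/(6LEI) = 149.7/EI
  relative rotation θ_0 = (606 + 316.2)/EI = 922.2/EI
A unit hogging moment at Y produces rotation L₁/(3EI) + L₂/(3EI) = 5.433/EI.
Compatibility: M_Y·(L₁+L₂)/(3EI) = θ_0, giving M_Y = 169.7 kN·m (hogging).

M_Y = 169.7 kN·m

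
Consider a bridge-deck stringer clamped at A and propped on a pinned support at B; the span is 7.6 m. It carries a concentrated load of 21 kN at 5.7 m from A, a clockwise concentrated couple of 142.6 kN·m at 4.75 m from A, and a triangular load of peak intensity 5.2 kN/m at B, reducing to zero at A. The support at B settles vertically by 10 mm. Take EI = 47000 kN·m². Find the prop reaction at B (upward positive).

Choose R_B as the redundant. The primary structure is the cantilever fixed at A.
Downward deflection at the released point B due to the loads:
  point load 21 at a = 5.7: Pa²(3L − a)/(6EI) = 1945/EI
  clockwise couple 142.6 at a = 4.75: M₀a(2L − a)/(2EI) = 3539/EI
  triangular load, peak 5.2 at the free end: 11w₀L⁴/(120EI) = 1590/EI
  δ_0 = 7074/EI
Tip deflection under a unit load at B: L³/(3EI) = 146.3/EI.
With EI = 47000 kN·m²: δ_0 = 0.15051 m and δ_{BB} = 0.003113 m/kN.
Compatibility — the beam at B must follow the support down by 0.01 m: δ_0 − R_B·δ_{BB} = 0.01, so R_B = (0.15051 − 0.01)/0.003113 = 45.13 kN.

R_B = 45.13 kN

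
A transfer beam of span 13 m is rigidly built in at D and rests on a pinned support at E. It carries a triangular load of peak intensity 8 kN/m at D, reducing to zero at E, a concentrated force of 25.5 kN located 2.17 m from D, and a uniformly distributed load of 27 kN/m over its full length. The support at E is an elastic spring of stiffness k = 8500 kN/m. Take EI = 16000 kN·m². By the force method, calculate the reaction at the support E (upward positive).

Take the reaction at E as the redundant and release it; the primary structure is a cantilever fixed at D.
Free-end deflection of the primary structure under the applied loading (downward +):
  triangular load, peak 8 at the fixed end: w₀L⁴/(30EI) = 7616/EI
  point load 25.5 at a = 2.17: Pa²(3L − a)/(6EI) = 737.1/EI
  UDL 27: wL⁴/(8EI) = 96393/EI
  δ_0 = 104747/EI
Flexibility coefficient — unit upward force at E: δ_{EE} = L³/(3EI) = 732.3/EI.
With EI = 16000 kN·m²: δ_0 = 6.5467 m and δ_{EE} = 0.045771 m/kN.
Compatibility — the spring shortens by R_E/k under the reaction it provides: δ_0 − R_E·δ_{EE} = R_E/k. With 1/k = 0.000118 m/kN, R_E = δ_0 / (δ_{EE} + 1/k) = 6.5467 / (0.045771 + 0.000118) = 142.7 kN.

R_E = 142.7 kN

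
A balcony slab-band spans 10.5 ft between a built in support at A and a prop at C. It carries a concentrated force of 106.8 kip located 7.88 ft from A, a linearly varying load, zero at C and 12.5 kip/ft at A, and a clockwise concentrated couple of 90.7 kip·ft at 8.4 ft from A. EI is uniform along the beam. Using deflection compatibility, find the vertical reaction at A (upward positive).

Take the reaction at C as the redundant and release it; the primary structure is a cantilever fixed at A.
Primary-structure tip deflection at C by superposition:
  point load 106.8 at a = 7.88: Pa²(3L − a)/(6EI) = 26107/EI
  triangular load, peak 12.5 at the fixed end: w₀L⁴/(30EI) = 5065/EI
  clockwise couple 90.7 at a = 8.4: M₀a(2L − a)/(2EI) = 4800/EI
  δ_0 = 35971/EI
Tip deflection under a unit load at C: L³/(3EI) = 385.9/EI.
Compatibility at C: δ_0 − R_C·δ_{CC} = 0, so R_C = 35971/385.9 = 93.22 kip.
Vertical equilibrium: R_A = ΣP − R_C = 172.4 − 93.22 = 79.21 kip.

R_A = 79.21 kip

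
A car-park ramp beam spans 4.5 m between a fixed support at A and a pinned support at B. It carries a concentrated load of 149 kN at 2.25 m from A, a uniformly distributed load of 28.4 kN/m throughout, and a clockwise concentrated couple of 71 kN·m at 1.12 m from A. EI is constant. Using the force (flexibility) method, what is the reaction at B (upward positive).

Release the roller at B. Primary structure: cantilever fixed at A.
Primary-structure tip deflection at B by superposition:
  point load 149 at a = 2.25: Pa²(3L − a)/(6EI) = 1414/EI
  UDL 28.4: wL⁴/(8EI) = 1456/EI
  clockwise couple 71 at a = 1.12: M₀a(2L − a)/(2EI) = 313.3/EI
  δ_0 = 3183/EI
Tip deflection under a unit load at B: L³/(3EI) = 30.38/EI.
The prop prevents deflection at B: R_B = δ_0/δ_{BB} = 3183/30.38 = 104.8 kN.

R_B = 104.8 kN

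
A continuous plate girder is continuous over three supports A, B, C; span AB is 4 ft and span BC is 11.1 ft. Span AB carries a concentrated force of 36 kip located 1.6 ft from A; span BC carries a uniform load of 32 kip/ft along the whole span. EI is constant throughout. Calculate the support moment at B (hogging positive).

M_B = 368.7 kip·ft

Release continuity at B by inserting a hinge; the redundant is the internal moment M_B. The primary structure is two simply-supported spans AB and BC.
End slopes at the hinge B, treating each span as simply supported:
  span AB: point load 36 at a = 1.6: Pab(L + a)/(6LEI) = 32.26/EI
  span BC: UDL 32: wL³/(24EI) = 1824/EI
  relative rotation θ_0 = (32.26 + 1824)/EI = 1856/EI
A unit hogging moment at B produces rotation L₁/(3EI) + L₂/(3EI) = 5.033/EI.
Slope continuity at B: θ_0 = M_B·5.033/EI, so M_B = 1856/5.033 = 368.7 kip·ft (hogging).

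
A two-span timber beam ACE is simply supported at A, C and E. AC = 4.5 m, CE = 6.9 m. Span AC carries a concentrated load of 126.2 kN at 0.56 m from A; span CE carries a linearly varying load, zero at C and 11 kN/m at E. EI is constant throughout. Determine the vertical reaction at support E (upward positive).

R_E = 20.63 kN

Insert a hinge at C; M_C is the redundant, and each span becomes simply supported.
End slopes at the hinge C, treating each span as simply supported:
  span AC: point load 126.2 at a = 0.56: Pab(L + a)/(6LEI) = 52.18/EI
  span CE: triangular load, peak 11: 7w₀L³/(360EI) = 70.26/EI
  relative rotation θ_0 = (52.18 + 70.26)/EI = 122.4/EI
A unit hogging moment at C produces rotation L₁/(3EI) + L₂/(3EI) = 3.8/EI.
Compatibility: M_C·(L₁+L₂)/(3EI) = θ_0, giving M_C = 32.22 kN·m (hogging).
Span CE, ΣM about E: R_C^{CE}·6.9 = 87.28 + 32.22, so R_C^{CE} = 17.32 kN and R_E = 37.95 − 17.32 = 20.63 kN.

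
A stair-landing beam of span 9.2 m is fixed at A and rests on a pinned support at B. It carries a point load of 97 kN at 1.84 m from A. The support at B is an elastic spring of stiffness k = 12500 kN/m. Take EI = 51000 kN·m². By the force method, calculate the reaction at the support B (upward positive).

Remove the prop at B; the released (primary) structure is a cantilever built in at A.
Free-end deflection of the primary structure under the applied loading (downward +):
  point load 97 at a = 1.84: Pa²(3L − a)/(6EI) = 1410/EI
Flexibility coefficient — unit upward force at B: δ_{BB} = L³/(3EI) = 259.6/EI.
With EI = 51000 kN·m²: δ_0 = 0.027646 m and δ_{BB} = 0.005089 m/kN.
Compatibility — the spring shortens by R_B/k under the reaction it provides: δ_0 − R_B·δ_{BB} = R_B/k. With 1/k = 0.00008 m/kN, R_B = δ_0 / (δ_{BB} + 1/k) = 0.027646 / (0.005089 + 0.00008) = 5.348 kN.

R_B = 5.348 kN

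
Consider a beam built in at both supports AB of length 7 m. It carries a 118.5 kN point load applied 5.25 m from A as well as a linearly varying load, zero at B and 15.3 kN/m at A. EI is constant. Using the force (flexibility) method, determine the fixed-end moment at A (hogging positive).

Take the two fixed-end moments M_A, M_B as redundants; the released structure is the simple span AB.
Simple-span end rotations at A and B under the given loads:
  at A: point load 118.5 at a = 5.25: Pab(L + b)/(6LEI) = 226.8/EI
  at B: point load 118.5 at a = 5.25: Pab(L + a)/(6LEI) = 317.5/EI
  at A: triangular load, peak 15.3: w₀L³/(45EI) = 116.6/EI
  at B: triangular load, peak 15.3: 7w₀L³/(360EI) = 102/EI
  θ_A0 = 343.4/EI,  θ_B0 = 419.6/EI
Flexibility coefficients: a unit moment at one end gives L/(3EI) there and L/(6EI) at the far end, so f₁₁ = f₂₂ = 2.333/EI and f₁₂ = f₂₁ = 1.167/EI.
Compatibility — zero rotation at each built-in end:
  2.333 M_A + 1.167 M_B = 343.4
  1.167 M_A + 2.333 M_B = 419.6
Solving the pair gives M_A = 76.37 kN·m and M_B = 141.6 kN·m (hogging).

M_A = 76.37 kN·m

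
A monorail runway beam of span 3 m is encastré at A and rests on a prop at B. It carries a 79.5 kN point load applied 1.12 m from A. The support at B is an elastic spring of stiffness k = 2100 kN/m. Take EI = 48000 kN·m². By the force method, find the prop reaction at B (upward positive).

Choose R_B as the redundant. The primary structure is the cantilever fixed at A.
Primary-structure tip deflection at B by superposition:
  point load 79.5 at a = 1.12: Pa²(3L − a)/(6EI) = 131/EI
Flexibility coefficient — unit upward force at B: δ_{BB} = L³/(3EI) = 9/EI.
With EI = 48000 kN·m²: δ_0 = 0.002729 m and δ_{BB} = 0.000188 m/kN.
Compatibility — the spring shortens by R_B/k under the reaction it provides: δ_0 − R_B·δ_{BB} = R_B/k. With 1/k = 0.000476 m/kN, R_B = δ_0 / (δ_{BB} + 1/k) = 0.002729 / (0.000188 + 0.000476) = 4.111 kN.

R_B = 4.111 kN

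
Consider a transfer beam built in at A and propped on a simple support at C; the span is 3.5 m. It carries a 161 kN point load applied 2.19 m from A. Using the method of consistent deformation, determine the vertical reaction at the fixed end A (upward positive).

Release the roller at C. Primary structure: cantilever fixed at A.
Downward deflection at the released point C due to the loads:
  point load 161 at a = 2.19: Pa²(3L − a)/(6EI) = 1069/EI
Tip deflection under a unit load at C: L³/(3EI) = 14.29/EI.
Compatibility at C: δ_0 − R_C·δ_{CC} = 0, so R_C = 1069/14.29 = 74.83 kN.
Vertical equilibrium: R_A = ΣP − R_C = 161 − 74.83 = 86.17 kN.

R_A = 86.17 kN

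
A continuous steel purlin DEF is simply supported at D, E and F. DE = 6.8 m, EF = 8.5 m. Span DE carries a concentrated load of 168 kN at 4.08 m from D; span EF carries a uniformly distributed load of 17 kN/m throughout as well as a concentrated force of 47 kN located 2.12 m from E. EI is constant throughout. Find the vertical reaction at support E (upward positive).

R_E = 266.3 kN

Release continuity at E by inserting a hinge; the redundant is the internal moment M_E. The primary structure is two simply-supported spans DE and EF.
End slopes at the hinge E, treating each span as simply supported:
  span DE: point load 168 at a = 4.08: Pab(L + a)/(6LEI) = 497.2/EI
  span EF: UDL 17: wL³/(24EI) = 435/EI
  span EF: point load 47 at a = 2.12: Pab(L + b)/(6LEI) = 185.5/EI
  relative rotation θ_0 = (497.2 + 620.5)/EI = 1118/EI
A unit hogging moment at E produces rotation L₁/(3EI) + L₂/(3EI) = 5.1/EI.
Compatibility: M_E·(L₁+L₂)/(3EI) = θ_0, giving M_E = 219.1 kN·m (hogging).
Span DE, ΣM about D with M_E applied at E: R_E^{DE}·6.8 = 685.4 + 219.1, so R_E^{DE} = 133 kN and R_D = 168 − 133 = 34.97 kN.
Span EF, ΣM about F: R_E^{EF}·8.5 = 914 + 219.1, so R_E^{EF} = 133.3 kN and R_F = 191.5 − 133.3 = 58.19 kN.
R_E = 133 + 133.3 = 266.3 kN.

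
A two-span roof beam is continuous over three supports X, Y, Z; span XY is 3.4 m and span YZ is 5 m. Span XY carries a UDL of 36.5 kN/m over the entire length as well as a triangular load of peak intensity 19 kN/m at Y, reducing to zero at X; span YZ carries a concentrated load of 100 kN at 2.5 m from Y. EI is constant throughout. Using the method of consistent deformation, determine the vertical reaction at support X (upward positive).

R_X = 48.38 kN

Take M_Y as the redundant. Released structure: two simple spans XY and YZ with a hinge at Y.
Discontinuity in slope at Y on the released structure — sum the simple-span end rotations:
  span XY: UDL 36.5: wL³/(24EI) = 59.77/EI
  span XY: triangular load, peak 19: w₀L³/(45EI) = 16.6/EI
  span YZ: point load 100 at a = 2.5: Pab(L + b)/(6LEI) = 156.2/EI
  relative rotation θ_0 = (76.37 + 156.2)/EI = 232.6/EI
A unit hogging moment at Y produces rotation L₁/(3EI) + L₂/(3EI) = 2.8/EI.
Slope continuity at Y: θ_0 = M_Y·2.8/EI, so M_Y = 232.6/2.8 = 83.08 kN·m (hogging).
Span XY, ΣM about X with M_Y applied at Y: R_Y^{XY}·3.4 = 284.2 + 83.08, so R_Y^{XY} = 108 kN and R_X = 156.4 − 108 = 48.38 kN.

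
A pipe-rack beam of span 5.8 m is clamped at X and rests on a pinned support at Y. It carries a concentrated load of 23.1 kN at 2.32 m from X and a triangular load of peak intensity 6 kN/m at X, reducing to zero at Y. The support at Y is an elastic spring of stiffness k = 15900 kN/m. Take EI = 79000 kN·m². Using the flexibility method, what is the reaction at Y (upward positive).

Choose R_Y as the redundant. The primary structure is the cantilever fixed at X.
Deflection at Y on the released cantilever, summing each load's contribution:
  point load 23.1 at a = 2.32: Pa²(3L − a)/(6EI) = 312.5/EI
  triangular load, peak 6 at the fixed end: w₀L⁴/(30EI) = 226.3/EI
  δ_0 = 538.8/EI
Flexibility coefficient — unit upward force at Y: δ_{YY} = L³/(3EI) = 65.04/EI.
With EI = 79000 kN·m²: δ_0 = 0.006821 m and δ_{YY} = 0.000823 m/kN.
Compatibility — the spring shortens by R_Y/k under the reaction it provides: δ_0 − R_Y·δ_{YY} = R_Y/k. With 1/k = 0.000063 m/kN, R_Y = δ_0 / (δ_{YY} + 1/k) = 0.006821 / (0.000823 + 0.000063) = 7.697 kN.

R_Y = 7.697 kN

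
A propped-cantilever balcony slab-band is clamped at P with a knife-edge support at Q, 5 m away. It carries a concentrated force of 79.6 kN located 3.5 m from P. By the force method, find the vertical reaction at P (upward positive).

Remove the prop at Q; the released (primary) structure is a cantilever built in at P.
Primary-structure tip deflection at Q by superposition:
  point load 79.6 at a = 3.5: Pa²(3L − a)/(6EI) = 1869/EI
Tip deflection under a unit load at Q: L³/(3EI) = 41.67/EI.
The prop prevents deflection at Q: R_Q = δ_0/δ_{QQ} = 1869/41.67 = 44.85 kN.
Vertical equilibrium: R_P = ΣP − R_Q = 79.6 − 44.85 = 34.75 kN.

R_P = 34.75 kN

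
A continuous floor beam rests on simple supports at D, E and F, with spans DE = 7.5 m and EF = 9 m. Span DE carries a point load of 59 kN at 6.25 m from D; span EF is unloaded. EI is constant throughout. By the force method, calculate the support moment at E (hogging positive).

Take M_E as the redundant. Released structure: two simple spans DE and EF with a hinge at E.
Rotations at E on the released spans (each span's end-slope, ×1/EI):
  span DE: point load 59 at a = 6.25: Pab(L + a)/(6LEI) = 140.8/EI
  relative rotation θ_0 = (140.8 + 0)/EI = 140.8/EI
A unit hogging moment at E produces rotation L₁/(3EI) + L₂/(3EI) = 5.5/EI.
Slope continuity at E: θ_0 = M_E·5.5/EI, so M_E = 140.8/5.5 = 25.61 kN·m (hogging).

M_E = 25.61 kN·m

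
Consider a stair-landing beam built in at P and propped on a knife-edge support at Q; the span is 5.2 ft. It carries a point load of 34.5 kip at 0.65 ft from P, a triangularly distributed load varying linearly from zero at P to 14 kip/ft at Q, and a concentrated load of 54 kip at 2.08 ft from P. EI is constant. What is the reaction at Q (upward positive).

Release the roller at Q. Primary structure: cantilever fixed at P.
Primary-structure tip deflection at Q by superposition:
  point load 34.5 at a = 0.65: Pa²(3L − a)/(6EI) = 36.32/EI
  triangular load, peak 14 at the free end: 11w₀L⁴/(120EI) = 938.3/EI
  point load 54 at a = 2.08: Pa²(3L − a)/(6EI) = 526.4/EI
  δ_0 = 1501/EI
Tip deflection under a unit load at Q: L³/(3EI) = 46.87/EI.
The prop prevents deflection at Q: R_Q = δ_0/δ_{QQ} = 1501/46.87 = 32.03 kip.

R_Q = 32.03 kip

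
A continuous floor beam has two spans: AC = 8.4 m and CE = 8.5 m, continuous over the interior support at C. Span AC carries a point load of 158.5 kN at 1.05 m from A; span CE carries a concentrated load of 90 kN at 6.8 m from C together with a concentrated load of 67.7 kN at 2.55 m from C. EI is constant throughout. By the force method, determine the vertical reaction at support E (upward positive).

Insert a hinge at C; M_C is the redundant, and each span becomes simply supported.
Rotations at C on the released spans (each span's end-slope, ×1/EI):
  span AC: point load 158.5 at a = 1.05: Pab(L + a)/(6LEI) = 229.4/EI
  span CE: point load 90 at a = 6.8: Pab(L + b)/(6LEI) = 208.1/EI
  span CE: point load 67.7 at a = 2.55: Pab(L + b)/(6LEI) = 291/EI
  relative rotation θ_0 = (229.4 + 499.1)/EI = 728.5/EI
A unit hogging moment at C produces rotation L₁/(3EI) + L₂/(3EI) = 5.633/EI.
Slope continuity at C: θ_0 = M_C·5.633/EI, so M_C = 728.5/5.633 = 129.3 kN·m (hogging).
Span CE, ΣM about E: R_C^{CE}·8.5 = 555.8 + 129.3, so R_C^{CE} = 80.6 kN and R_E = 157.7 − 80.6 = 77.1 kN.

R_E = 77.1 kN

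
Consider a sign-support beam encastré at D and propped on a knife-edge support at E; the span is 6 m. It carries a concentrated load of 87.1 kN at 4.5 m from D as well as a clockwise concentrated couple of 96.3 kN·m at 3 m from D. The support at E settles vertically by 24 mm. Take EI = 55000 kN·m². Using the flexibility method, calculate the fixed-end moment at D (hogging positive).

M_D = 159.2 kN·m

Take the reaction at E as the redundant and release it; the primary structure is a cantilever fixed at D.
Primary-structure tip deflection at E by superposition:
  point load 87.1 at a = 4.5: Pa²(3L − a)/(6EI) = 3968/EI
  clockwise couple 96.3 at a = 3: M₀a(2L − a)/(2EI) = 1300/EI
  δ_0 = 5269/EI
Flexibility coefficient — unit upward force at E: δ_{EE} = L³/(3EI) = 72/EI.
With EI = 55000 kN·m²: δ_0 = 0.095792 m and δ_{EE} = 0.001309 m/kN.
Compatibility — the beam at E must follow the support down by 0.024 m: δ_0 − R_E·δ_{EE} = 0.024, so R_E = (0.095792 − 0.024)/0.001309 = 54.84 kN.
Moment equilibrium about D: M_D = Σ(load moments about D) − R_E·L = 488.2 − 54.84×6 = 159.2 kN·m.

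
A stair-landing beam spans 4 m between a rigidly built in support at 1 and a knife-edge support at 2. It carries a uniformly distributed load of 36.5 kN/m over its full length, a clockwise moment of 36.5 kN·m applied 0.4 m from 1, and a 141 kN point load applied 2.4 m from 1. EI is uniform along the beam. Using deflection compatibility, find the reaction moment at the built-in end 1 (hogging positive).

M_1 = 193.8 kN·m

Remove the prop at 2; the released (primary) structure is a cantilever built in at 1.
Free-end deflection of the primary structure under the applied loading (downward +):
  UDL 36.5: wL⁴/(8EI) = 1168/EI
  clockwise couple 36.5 at a = 0.4: M₀a(2L − a)/(2EI) = 55.48/EI
  point load 141 at a = 2.4: Pa²(3L − a)/(6EI) = 1299/EI
  δ_0 = 2523/EI
Flexibility coefficient — unit upward force at 2: δ_{22} = L³/(3EI) = 21.33/EI.
Compatibility at 2: δ_0 − R_2·δ_{22} = 0, so R_2 = 2523/21.33 = 118.3 kN.
Moment equilibrium about 1: M_1 = Σ(load moments about 1) − R_2·L = 666.9 − 118.3×4 = 193.8 kN·m.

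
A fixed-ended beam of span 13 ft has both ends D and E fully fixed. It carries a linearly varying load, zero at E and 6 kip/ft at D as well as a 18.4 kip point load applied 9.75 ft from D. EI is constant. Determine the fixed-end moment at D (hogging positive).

M_D = 61.91 kip·ft

Take the two fixed-end moments M_D, M_E as redundants; the released structure is the simple span DE.
End rotations of the released simple span under the applied load (×1/EI):
  at D: triangular load, peak 6: w₀L³/(45EI) = 292.9/EI
  at E: triangular load, peak 6: 7w₀L³/(360EI) = 256.3/EI
  at D: point load 18.4 at a = 9.75: Pab(L + b)/(6LEI) = 121.5/EI
  at E: point load 18.4 at a = 9.75: Pab(L + a)/(6LEI) = 170.1/EI
  θ_D0 = 414.4/EI,  θ_E0 = 426.4/EI
Flexibility coefficients: a unit moment at one end gives L/(3EI) there and L/(6EI) at the far end, so f₁₁ = f₂₂ = 4.333/EI and f₁₂ = f₂₁ = 2.167/EI.
Compatibility — zero rotation at each built-in end:
  4.333 M_D + 2.167 M_E = 414.4
  2.167 M_D + 4.333 M_E = 426.4
Solving the pair gives M_D = 61.91 kip·ft and M_E = 67.44 kip·ft (hogging).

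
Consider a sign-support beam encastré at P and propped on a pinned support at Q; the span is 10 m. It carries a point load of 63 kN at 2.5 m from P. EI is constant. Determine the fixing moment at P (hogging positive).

M_P = 103.4 kN·m

Release the roller at Q. Primary structure: cantilever fixed at P.
Free-end deflection of the primary structure under the applied loading (downward +):
  point load 63 at a = 2.5: Pa²(3L − a)/(6EI) = 1805/EI
Flexibility coefficient — unit upward force at Q: δ_{QQ} = L³/(3EI) = 333.3/EI.
The prop prevents deflection at Q: R_Q = δ_0/δ_{QQ} = 1805/333.3 = 5.414 kN.
Moment equilibrium about P: M_P = Σ(load moments about P) − R_Q·L = 157.5 − 5.414×10 = 103.4 kN·m.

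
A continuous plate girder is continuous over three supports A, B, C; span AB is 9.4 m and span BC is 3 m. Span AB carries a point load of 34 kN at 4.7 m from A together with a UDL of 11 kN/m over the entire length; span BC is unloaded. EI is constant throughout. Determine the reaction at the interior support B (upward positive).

R_B = 129.2 kN

Release continuity at B by inserting a hinge; the redundant is the internal moment M_B. The primary structure is two simply-supported spans AB and BC.
End slopes at the hinge B, treating each span as simply supported:
  span AB: point load 34 at a = 4.7: Pab(L + a)/(6LEI) = 187.8/EI
  span AB: UDL 11: wL³/(24EI) = 380.7/EI
  relative rotation θ_0 = (568.4 + 0)/EI = 568.4/EI
A unit hogging moment at B produces rotation L₁/(3EI) + L₂/(3EI) = 4.133/EI.
Slope continuity at B: θ_0 = M_B·4.133/EI, so M_B = 568.4/4.133 = 137.5 kN·m (hogging).
Span AB, ΣM about A with M_B applied at B: R_B^{AB}·9.4 = 645.8 + 137.5, so R_B^{AB} = 83.33 kN and R_A = 137.4 − 83.33 = 54.07 kN.
Span BC, ΣM about C: R_B^{BC}·3 = 0 + 137.5, so R_B^{BC} = 45.84 kN and R_C = 0 − 45.84 = -45.84 kN.
R_B = 83.33 + 45.84 = 129.2 kN.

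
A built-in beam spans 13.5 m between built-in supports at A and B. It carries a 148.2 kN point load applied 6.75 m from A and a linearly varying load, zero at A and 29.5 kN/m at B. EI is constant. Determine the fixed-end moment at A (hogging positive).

Take the two fixed-end moments M_A, M_B as redundants; the released structure is the simple span AB.
End rotations of the released simple span under the applied load (×1/EI):
  at A: point load 148.2 at a = 6.75: Pab(L + b)/(6LEI) = 1688/EI
  at B: point load 148.2 at a = 6.75: Pab(L + a)/(6LEI) = 1688/EI
  at A: triangular load, peak 29.5: 7w₀L³/(360EI) = 1411/EI
  at B: triangular load, peak 29.5: w₀L³/(45EI) = 1613/EI
  θ_A0 = 3099/EI,  θ_B0 = 3301/EI
Flexibility coefficients: a unit moment at one end gives L/(3EI) there and L/(6EI) at the far end, so f₁₁ = f₂₂ = 4.5/EI and f₁₂ = f₂₁ = 2.25/EI.
Compatibility — zero rotation at each built-in end:
  4.5 M_A + 2.25 M_B = 3099
  2.25 M_A + 4.5 M_B = 3301
Solving the pair gives M_A = 429.3 kN·m and M_B = 518.9 kN·m (hogging).

M_A = 429.3 kN·m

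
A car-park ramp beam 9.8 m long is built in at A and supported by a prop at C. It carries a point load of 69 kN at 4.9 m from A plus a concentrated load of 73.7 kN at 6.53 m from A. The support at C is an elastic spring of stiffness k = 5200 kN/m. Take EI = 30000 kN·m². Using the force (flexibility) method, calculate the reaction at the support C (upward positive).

Take the reaction at C as the redundant and release it; the primary structure is a cantilever fixed at A.
Primary-structure tip deflection at C by superposition:
  point load 69 at a = 4.9: Pa²(3L − a)/(6EI) = 6765/EI
  point load 73.7 at a = 6.53: Pa²(3L − a)/(6EI) = 11979/EI
  δ_0 = 18743/EI
Flexibility coefficient — unit upward force at C: δ_{CC} = L³/(3EI) = 313.7/EI.
With EI = 30000 kN·m²: δ_0 = 0.62478 m and δ_{CC} = 0.010458 m/kN.
Compatibility — the spring shortens by R_C/k under the reaction it provides: δ_0 − R_C·δ_{CC} = R_C/k. With 1/k = 0.000192 m/kN, R_C = δ_0 / (δ_{CC} + 1/k) = 0.62478 / (0.010458 + 0.000192) = 58.67 kN.

R_C = 58.67 kN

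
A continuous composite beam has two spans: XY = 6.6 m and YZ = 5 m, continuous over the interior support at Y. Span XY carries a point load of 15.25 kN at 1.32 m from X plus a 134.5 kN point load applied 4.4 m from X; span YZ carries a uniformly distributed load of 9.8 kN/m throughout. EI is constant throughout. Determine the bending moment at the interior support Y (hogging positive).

M_Y = 112.2 kN·m

Release continuity at Y by inserting a hinge; the redundant is the internal moment M_Y. The primary structure is two simply-supported spans XY and YZ.
End slopes at the hinge Y, treating each span as simply supported:
  span XY: point load 15.25 at a = 1.32: Pab(L + a)/(6LEI) = 21.26/EI
  span XY: point load 134.5 at a = 4.4: Pab(L + a)/(6LEI) = 361.7/EI
  span YZ: UDL 9.8: wL³/(24EI) = 51.04/EI
  relative rotation θ_0 = (382.9 + 51.04)/EI = 434/EI
A unit hogging moment at Y produces rotation L₁/(3EI) + L₂/(3EI) = 3.867/EI.
Compatibility: M_Y·(L₁+L₂)/(3EI) = θ_0, giving M_Y = 112.2 kN·m (hogging).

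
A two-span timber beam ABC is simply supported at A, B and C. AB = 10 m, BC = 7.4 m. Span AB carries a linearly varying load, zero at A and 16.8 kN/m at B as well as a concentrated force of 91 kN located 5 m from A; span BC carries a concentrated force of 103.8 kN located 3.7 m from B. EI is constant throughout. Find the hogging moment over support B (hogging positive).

M_B = 223.7 kN·m

Release continuity at B by inserting a hinge; the redundant is the internal moment M_B. The primary structure is two simply-supported spans AB and BC.
Rotations at B on the released spans (each span's end-slope, ×1/EI):
  span AB: triangular load, peak 16.8: w₀L³/(45EI) = 373.3/EI
  span AB: point load 91 at a = 5: Pab(L + a)/(6LEI) = 568.8/EI
  span BC: point load 103.8 at a = 3.7: Pab(L + b)/(6LEI) = 355.3/EI
  relative rotation θ_0 = (942.1 + 355.3)/EI = 1297/EI
A unit hogging moment at B produces rotation L₁/(3EI) + L₂/(3EI) = 5.8/EI.
Slope continuity at B: θ_0 = M_B·5.8/EI, so M_B = 1297/5.8 = 223.7 kN·m (hogging).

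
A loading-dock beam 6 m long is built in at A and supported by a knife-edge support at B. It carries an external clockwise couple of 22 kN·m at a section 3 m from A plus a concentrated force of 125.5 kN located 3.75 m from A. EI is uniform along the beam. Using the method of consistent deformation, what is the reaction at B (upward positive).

Choose R_B as the redundant. The primary structure is the cantilever fixed at A.
Primary-structure tip deflection at B by superposition:
  clockwise couple 22 at a = 3: M₀a(2L − a)/(2EI) = 297/EI
  point load 125.5 at a = 3.75: Pa²(3L − a)/(6EI) = 4192/EI
  δ_0 = 4489/EI
Tip deflection under a unit load at B: L³/(3EI) = 72/EI.
The prop prevents deflection at B: R_B = δ_0/δ_{BB} = 4489/72 = 62.34 kN.

R_B = 62.34 kN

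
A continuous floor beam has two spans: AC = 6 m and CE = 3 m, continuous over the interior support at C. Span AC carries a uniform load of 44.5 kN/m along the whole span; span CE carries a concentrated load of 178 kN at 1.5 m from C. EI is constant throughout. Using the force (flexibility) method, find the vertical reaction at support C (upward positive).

R_C = 305.9 kN

Take M_C as the redundant. Released structure: two simple spans AC and CE with a hinge at C.
Discontinuity in slope at C on the released structure — sum the simple-span end rotations:
  span AC: UDL 44.5: wL³/(24EI) = 400.5/EI
  span CE: point load 178 at a = 1.5: Pab(L + b)/(6LEI) = 100.1/EI
  relative rotation θ_0 = (400.5 + 100.1)/EI = 500.6/EI
A unit hogging moment at C produces rotation L₁/(3EI) + L₂/(3EI) = 3/EI.
Slope continuity at C: θ_0 = M_C·3/EI, so M_C = 500.6/3 = 166.9 kN·m (hogging).
Span AC, ΣM about A with M_C applied at C: R_C^{AC}·6 = 801 + 166.9, so R_C^{AC} = 161.3 kN and R_A = 267 − 161.3 = 105.7 kN.
Span CE, ΣM about E: R_C^{CE}·3 = 267 + 166.9, so R_C^{CE} = 144.6 kN and R_E = 178 − 144.6 = 33.38 kN.
R_C = 161.3 + 144.6 = 305.9 kN.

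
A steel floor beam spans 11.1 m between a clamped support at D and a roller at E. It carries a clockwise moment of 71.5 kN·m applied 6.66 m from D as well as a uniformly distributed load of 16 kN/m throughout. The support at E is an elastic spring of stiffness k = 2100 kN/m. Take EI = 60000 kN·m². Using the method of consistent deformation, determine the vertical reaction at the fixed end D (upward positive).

R_D = 107.3 kN

Release the roller at E. Primary structure: cantilever fixed at D.
Downward deflection at the released point E due to the loads:
  clockwise couple 71.5 at a = 6.66: M₀a(2L − a)/(2EI) = 3700/EI
  UDL 16: wL⁴/(8EI) = 30361/EI
  δ_0 = 34061/EI
Tip deflection under a unit load at E: L³/(3EI) = 455.9/EI.
With EI = 60000 kN·m²: δ_0 = 0.56769 m and δ_{EE} = 0.007598 m/kN.
Compatibility — the spring shortens by R_E/k under the reaction it provides: δ_0 − R_E·δ_{EE} = R_E/k. With 1/k = 0.000476 m/kN, R_E = δ_0 / (δ_{EE} + 1/k) = 0.56769 / (0.007598 + 0.000476) = 70.31 kN.
Vertical equilibrium: R_D = ΣP − R_E = 177.6 − 70.31 = 107.3 kN.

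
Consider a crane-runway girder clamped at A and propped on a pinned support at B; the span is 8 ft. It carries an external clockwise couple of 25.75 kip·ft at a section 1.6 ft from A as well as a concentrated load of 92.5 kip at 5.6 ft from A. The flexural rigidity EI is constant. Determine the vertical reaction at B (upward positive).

R_B = 53.86 kip

Release the roller at B. Primary structure: cantilever fixed at A.
Primary-structure tip deflection at B by superposition:
  clockwise couple 25.75 at a = 1.6: M₀a(2L − a)/(2EI) = 296.6/EI
  point load 92.5 at a = 5.6: Pa²(3L − a)/(6EI) = 8896/EI
  δ_0 = 9192/EI
Flexibility coefficient — unit upward force at B: δ_{BB} = L³/(3EI) = 170.7/EI.
Compatibility at B: δ_0 − R_B·δ_{BB} = 0, so R_B = 9192/170.7 = 53.86 kip.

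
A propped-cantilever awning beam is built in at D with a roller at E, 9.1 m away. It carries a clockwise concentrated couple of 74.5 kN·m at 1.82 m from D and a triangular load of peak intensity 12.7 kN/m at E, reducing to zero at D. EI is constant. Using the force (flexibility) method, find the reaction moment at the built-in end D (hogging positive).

M_D = 95.62 kN·m

Remove the prop at E; the released (primary) structure is a cantilever built in at D.
Primary-structure tip deflection at E by superposition:
  clockwise couple 74.5 at a = 1.82: M₀a(2L − a)/(2EI) = 1110/EI
  triangular load, peak 12.7 at the free end: 11w₀L⁴/(120EI) = 7983/EI
  δ_0 = 9094/EI
Flexibility coefficient — unit upward force at E: δ_{EE} = L³/(3EI) = 251.2/EI.
The prop prevents deflection at E: R_E = δ_0/δ_{EE} = 9094/251.2 = 36.2 kN.
Moment equilibrium about D: M_D = Σ(load moments about D) − R_E·L = 425.1 − 36.2×9.1 = 95.62 kN·m.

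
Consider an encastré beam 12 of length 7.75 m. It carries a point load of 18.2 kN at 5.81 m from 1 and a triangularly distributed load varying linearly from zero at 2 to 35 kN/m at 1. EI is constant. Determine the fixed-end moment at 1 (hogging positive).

Release both end moments; the primary structure is a simply-supported span 12 with redundants M_1 and M_2.
End rotations of the released simple span under the applied load (×1/EI):
  at 1: point load 18.2 at a = 5.81: Pab(L + b)/(6LEI) = 42.75/EI
  at 2: point load 18.2 at a = 5.81: Pab(L + a)/(6LEI) = 59.82/EI
  at 1: triangular load, peak 35: w₀L³/(45EI) = 362/EI
  at 2: triangular load, peak 35: 7w₀L³/(360EI) = 316.8/EI
  θ_10 = 404.8/EI,  θ_20 = 376.6/EI
Flexibility coefficients: a unit moment at one end gives L/(3EI) there and L/(6EI) at the far end, so f₁₁ = f₂₂ = 2.583/EI and f₁₂ = f₂₁ = 1.292/EI.
Compatibility — zero rotation at each built-in end:
  2.583 M_1 + 1.292 M_2 = 404.8
  1.292 M_1 + 2.583 M_2 = 376.6
Solving the pair gives M_1 = 111.7 kN·m and M_2 = 89.92 kN·m (hogging).

M_1 = 111.7 kN·m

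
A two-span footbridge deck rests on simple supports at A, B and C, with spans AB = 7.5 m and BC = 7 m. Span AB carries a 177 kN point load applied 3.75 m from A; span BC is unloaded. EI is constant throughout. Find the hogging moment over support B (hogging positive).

Insert a hinge at B; M_B is the redundant, and each span becomes simply supported.
Discontinuity in slope at B on the released structure — sum the simple-span end rotations:
  span AB: point load 177 at a = 3.75: Pab(L + a)/(6LEI) = 622.3/EI
  relative rotation θ_0 = (622.3 + 0)/EI = 622.3/EI
A unit hogging moment at B produces rotation L₁/(3EI) + L₂/(3EI) = 4.833/EI.
Compatibility: M_B·(L₁+L₂)/(3EI) = θ_0, giving M_B = 128.7 kN·m (hogging).

M_B = 128.7 kN·m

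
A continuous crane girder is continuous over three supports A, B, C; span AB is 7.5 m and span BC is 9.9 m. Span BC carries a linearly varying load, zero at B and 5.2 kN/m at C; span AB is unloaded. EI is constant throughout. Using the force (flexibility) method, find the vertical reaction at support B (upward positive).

R_B = 12.54 kN

Release continuity at B by inserting a hinge; the redundant is the internal moment M_B. The primary structure is two simply-supported spans AB and BC.
Rotations at B on the released spans (each span's end-slope, ×1/EI):
  span BC: triangular load, peak 5.2: 7w₀L³/(360EI) = 98.11/EI
  relative rotation θ_0 = (0 + 98.11)/EI = 98.11/EI
A unit hogging moment at B produces rotation L₁/(3EI) + L₂/(3EI) = 5.8/EI.
Compatibility: M_B·(L₁+L₂)/(3EI) = θ_0, giving M_B = 16.92 kN·m (hogging).
Span AB, ΣM about A with M_B applied at B: R_B^{AB}·7.5 = 0 + 16.92, so R_B^{AB} = 2.255 kN and R_A = 0 − 2.255 = -2.255 kN.
Span BC, ΣM about C: R_B^{BC}·9.9 = 84.94 + 16.92, so R_B^{BC} = 10.29 kN and R_C = 25.74 − 10.29 = 15.45 kN.
R_B = 2.255 + 10.29 = 12.54 kN.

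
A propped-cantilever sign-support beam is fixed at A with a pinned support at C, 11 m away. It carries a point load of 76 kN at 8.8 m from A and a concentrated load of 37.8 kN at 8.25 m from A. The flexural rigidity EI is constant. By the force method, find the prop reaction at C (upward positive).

Take the reaction at C as the redundant and release it; the primary structure is a cantilever fixed at A.
Free-end deflection of the primary structure under the applied loading (downward +):
  point load 76 at a = 8.8: Pa²(3L − a)/(6EI) = 23738/EI
  point load 37.8 at a = 8.25: Pa²(3L − a)/(6EI) = 10613/EI
  δ_0 = 34351/EI
Flexibility coefficient — unit upward force at C: δ_{CC} = L³/(3EI) = 443.7/EI.
The prop prevents deflection at C: R_C = δ_0/δ_{CC} = 34351/443.7 = 77.42 kN.

R_C = 77.42 kN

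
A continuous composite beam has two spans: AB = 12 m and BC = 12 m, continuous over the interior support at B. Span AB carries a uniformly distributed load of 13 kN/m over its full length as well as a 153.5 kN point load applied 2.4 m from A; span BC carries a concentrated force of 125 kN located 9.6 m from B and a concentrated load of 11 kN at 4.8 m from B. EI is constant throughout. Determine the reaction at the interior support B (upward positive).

Take M_B as the redundant. Released structure: two simple spans AB and BC with a hinge at B.
End slopes at the hinge B, treating each span as simply supported:
  span AB: UDL 13: wL³/(24EI) = 936/EI
  span AB: point load 153.5 at a = 2.4: Pab(L + a)/(6LEI) = 707.3/EI
  span BC: point load 125 at a = 9.6: Pab(L + b)/(6LEI) = 576/EI
  span BC: point load 11 at a = 4.8: Pab(L + b)/(6LEI) = 101.4/EI
  relative rotation θ_0 = (1643 + 677.4)/EI = 2321/EI
A unit hogging moment at B produces rotation L₁/(3EI) + L₂/(3EI) = 8/EI.
Compatibility: M_B·(L₁+L₂)/(3EI) = θ_0, giving M_B = 290.1 kN·m (hogging).
Span AB, ΣM about A with M_B applied at B: R_B^{AB}·12 = 1304 + 290.1, so R_B^{AB} = 132.9 kN and R_A = 309.5 − 132.9 = 176.6 kN.
Span BC, ΣM about C: R_B^{BC}·12 = 379.2 + 290.1, so R_B^{BC} = 55.77 kN and R_C = 136 − 55.77 = 80.23 kN.
R_B = 132.9 + 55.77 = 188.6 kN.

R_B = 188.6 kN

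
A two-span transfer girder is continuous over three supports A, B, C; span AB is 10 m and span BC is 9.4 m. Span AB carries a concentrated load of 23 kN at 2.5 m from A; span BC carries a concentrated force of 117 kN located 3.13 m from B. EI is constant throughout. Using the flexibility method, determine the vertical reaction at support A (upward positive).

Take M_B as the redundant. Released structure: two simple spans AB and BC with a hinge at B.
End slopes at the hinge B, treating each span as simply supported:
  span AB: point load 23 at a = 2.5: Pab(L + a)/(6LEI) = 89.84/EI
  span BC: point load 117 at a = 3.13: Pab(L + b)/(6LEI) = 638/EI
  relative rotation θ_0 = (89.84 + 638)/EI = 727.8/EI
A unit hogging moment at B produces rotation L₁/(3EI) + L₂/(3EI) = 6.467/EI.
Compatibility: M_B·(L₁+L₂)/(3EI) = θ_0, giving M_B = 112.5 kN·m (hogging).
Span AB, ΣM about A with M_B applied at B: R_B^{AB}·10 = 57.5 + 112.5, so R_B^{AB} = 17 kN and R_A = 23 − 17 = 5.995 kN.

R_A = 5.995 kN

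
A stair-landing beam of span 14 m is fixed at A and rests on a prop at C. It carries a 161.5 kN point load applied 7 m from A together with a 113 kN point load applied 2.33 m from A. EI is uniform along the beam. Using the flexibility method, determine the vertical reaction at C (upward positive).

R_C = 54.9 kN

Release the roller at C. Primary structure: cantilever fixed at A.
Downward deflection at the released point C due to the loads:
  point load 161.5 at a = 7: Pa²(3L − a)/(6EI) = 46162/EI
  point load 113 at a = 2.33: Pa²(3L − a)/(6EI) = 4056/EI
  δ_0 = 50218/EI
Flexibility coefficient — unit upward force at C: δ_{CC} = L³/(3EI) = 914.7/EI.
The prop prevents deflection at C: R_C = δ_0/δ_{CC} = 50218/914.7 = 54.9 kN.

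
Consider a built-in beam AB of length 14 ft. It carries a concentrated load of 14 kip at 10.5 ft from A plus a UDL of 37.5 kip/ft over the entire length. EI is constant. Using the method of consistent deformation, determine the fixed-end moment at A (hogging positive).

Take the two fixed-end moments M_A, M_B as redundants; the released structure is the simple span AB.
On the primary (simply-supported) span, the end slopes from the loading are:
  at A: point load 14 at a = 10.5: Pab(L + b)/(6LEI) = 107.2/EI
  at B: point load 14 at a = 10.5: Pab(L + a)/(6LEI) = 150.1/EI
  at A: UDL 37.5: wL³/(24EI) = 4288/EI
  at B: UDL 37.5: wL³/(24EI) = 4288/EI
  θ_A0 = 4395/EI,  θ_B0 = 4438/EI
Flexibility coefficients: a unit moment at one end gives L/(3EI) there and L/(6EI) at the far end, so f₁₁ = f₂₂ = 4.667/EI and f₁₂ = f₂₁ = 2.333/EI.
Compatibility — zero rotation at each built-in end:
  4.667 M_A + 2.333 M_B = 4395
  2.333 M_A + 4.667 M_B = 4438
Solving the pair gives M_A = 621.7 kip·ft and M_B = 640.1 kip·ft (hogging).

M_A = 621.7 kip·ft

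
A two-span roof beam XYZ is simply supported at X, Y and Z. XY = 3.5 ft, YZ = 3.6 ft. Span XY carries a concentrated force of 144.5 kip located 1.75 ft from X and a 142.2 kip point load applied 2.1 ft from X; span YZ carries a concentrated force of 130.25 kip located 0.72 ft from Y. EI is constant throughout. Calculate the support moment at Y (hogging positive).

Take M_Y as the redundant. Released structure: two simple spans XY and YZ with a hinge at Y.
End slopes at the hinge Y, treating each span as simply supported:
  span XY: point load 144.5 at a = 1.75: Pab(L + a)/(6LEI) = 110.6/EI
  span XY: point load 142.2 at a = 2.1: Pab(L + a)/(6LEI) = 111.5/EI
  span YZ: point load 130.25 at a = 0.72: Pab(L + b)/(6LEI) = 81.03/EI
  relative rotation θ_0 = (222.1 + 81.03)/EI = 303.1/EI
A unit hogging moment at Y produces rotation L₁/(3EI) + L₂/(3EI) = 2.367/EI.
Slope continuity at Y: θ_0 = M_Y·2.367/EI, so M_Y = 303.1/2.367 = 128.1 kip·ft (hogging).

M_Y = 128.1 kip·ft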